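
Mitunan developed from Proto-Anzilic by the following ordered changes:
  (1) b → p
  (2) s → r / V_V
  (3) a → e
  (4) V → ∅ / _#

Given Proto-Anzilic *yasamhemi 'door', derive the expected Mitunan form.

Mitunan: *yasamhemi > yaramhemi > yeremhemi > yeremhem  (by rhotacism, vowel merger, apocope)

yeremhem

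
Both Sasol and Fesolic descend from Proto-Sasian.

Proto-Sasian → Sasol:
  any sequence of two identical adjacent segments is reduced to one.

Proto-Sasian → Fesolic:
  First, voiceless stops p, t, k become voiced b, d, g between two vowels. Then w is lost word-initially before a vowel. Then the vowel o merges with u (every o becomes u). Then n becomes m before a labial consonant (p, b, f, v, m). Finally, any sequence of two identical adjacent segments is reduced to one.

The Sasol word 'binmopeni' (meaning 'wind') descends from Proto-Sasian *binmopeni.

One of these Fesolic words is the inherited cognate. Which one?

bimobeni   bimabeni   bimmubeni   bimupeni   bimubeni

Fesolic: *binmopeni
  binmopeni → binmobeni   [intervocalic voicing]
  binmobeni (rule 2 does not apply)
  binmobeni → binmubeni   [vowel merger]
  binmubeni → bimmubeni   [nasal place assimilation]
  bimmubeni → bimubeni   [degemination]
  giving Fesolic bimubeni.
Only 'bimubeni' matches the regular Fesolic development of *binmopeni.

bimubeni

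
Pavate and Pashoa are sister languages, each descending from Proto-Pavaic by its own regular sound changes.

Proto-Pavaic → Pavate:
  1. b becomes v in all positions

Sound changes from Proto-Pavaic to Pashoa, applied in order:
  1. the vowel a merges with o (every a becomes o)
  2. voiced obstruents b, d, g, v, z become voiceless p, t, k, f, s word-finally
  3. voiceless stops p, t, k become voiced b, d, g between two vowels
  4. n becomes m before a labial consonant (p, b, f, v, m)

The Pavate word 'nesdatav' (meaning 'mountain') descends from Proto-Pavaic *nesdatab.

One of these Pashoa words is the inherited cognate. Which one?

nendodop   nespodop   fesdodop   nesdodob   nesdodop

Pashoa: *nesdatab > nesdotob > nesdotop > nesdodop  (by vowel merger, final devoicing, intervocalic voicing)
Only 'nesdodop' matches the regular Pashoa development of *nesdatab.

nesdodop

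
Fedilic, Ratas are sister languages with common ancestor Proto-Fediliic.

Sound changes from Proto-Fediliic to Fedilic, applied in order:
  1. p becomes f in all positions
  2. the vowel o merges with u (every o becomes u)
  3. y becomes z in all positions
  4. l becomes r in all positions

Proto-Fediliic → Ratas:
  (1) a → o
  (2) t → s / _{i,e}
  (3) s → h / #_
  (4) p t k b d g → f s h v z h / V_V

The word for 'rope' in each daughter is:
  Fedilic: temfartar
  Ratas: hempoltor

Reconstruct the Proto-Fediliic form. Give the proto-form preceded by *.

*tempaltar

Position 1: Fedilic has t, Ratas has h. Fedilic preserves t here (none of its changes turn any other segment into t), so the proto-segment is *t.
Position 8: Fedilic has a, Ratas has o. Fedilic preserves a here (none of its changes turn any other segment into a), so the proto-segment is *a.
Verify the candidate proto-form against each daughter:
Fedilic: *tempaltar > temfaltar > temfartar  (by unconditioned shift, unconditioned shift)
Ratas: start from *tempaltar.
  rule 1 (vowel merger): tempaltar → tempoltor
  rule 2 (palatalisation): tempoltor → sempoltor
  rule 3 (debuccalisation): sempoltor → hempoltor
  rule 4: no change — hempoltor
  ⇒ Ratas hempoltor
No other proto-form is consistent with every reflex, so the reconstruction is *tempaltar.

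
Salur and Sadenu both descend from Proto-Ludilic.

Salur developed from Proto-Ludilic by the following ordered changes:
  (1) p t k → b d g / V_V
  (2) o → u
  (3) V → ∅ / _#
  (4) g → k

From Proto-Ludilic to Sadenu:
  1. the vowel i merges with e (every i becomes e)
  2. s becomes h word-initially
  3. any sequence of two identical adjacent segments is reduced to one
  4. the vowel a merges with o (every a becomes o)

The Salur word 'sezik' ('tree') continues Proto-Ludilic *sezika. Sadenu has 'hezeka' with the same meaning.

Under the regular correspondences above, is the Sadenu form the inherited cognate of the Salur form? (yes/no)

no

Derive the expected Sadenu reflex of *sezika:
Sadenu: *sezika
  sezika → sezeka   [vowel merger]
  sezeka → hezeka   [debuccalisation]
  hezeka (rule 3 does not apply)
  hezeka → hezeko   [vowel merger]
  giving Sadenu hezeko.
The regular Sadenu reflex would be 'hezeko', but the attested form is 'hezeka'. The correspondence is irregular, so they are not cognates (the Sadenu form has a different source).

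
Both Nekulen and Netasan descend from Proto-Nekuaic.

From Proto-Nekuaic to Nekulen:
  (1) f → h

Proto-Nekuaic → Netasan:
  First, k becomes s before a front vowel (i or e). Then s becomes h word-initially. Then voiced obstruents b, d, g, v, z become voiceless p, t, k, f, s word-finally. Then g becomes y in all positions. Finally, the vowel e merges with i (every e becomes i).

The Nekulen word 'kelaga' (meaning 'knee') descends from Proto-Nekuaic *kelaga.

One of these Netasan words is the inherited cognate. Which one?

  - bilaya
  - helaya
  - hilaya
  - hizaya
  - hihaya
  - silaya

hilaya

Netasan: *kelaga
  kelaga → selaga   [palatalisation]
  selaga → helaga   [debuccalisation]
  helaga (rule 3 does not apply)
  helaga → helaya   [unconditioned shift]
  helaya → hilaya   [vowel merger]
  giving Netasan hilaya.
Only 'hilaya' matches the regular Netasan development of *kelaga.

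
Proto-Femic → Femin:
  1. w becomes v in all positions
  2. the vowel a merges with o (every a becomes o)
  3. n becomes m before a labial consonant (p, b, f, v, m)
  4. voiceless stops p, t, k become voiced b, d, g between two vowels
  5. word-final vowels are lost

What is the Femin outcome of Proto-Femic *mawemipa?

movemib

Femin: start from *mawemipa.
  rule 1 (unconditioned shift): mawemipa → mavemipa
  rule 2 (vowel merger): mavemipa → movemipo
  rule 3: no change — movemipo
  rule 4 (intervocalic voicing): movemipo → movemibo
  rule 5 (apocope): movemibo → movemib
  ⇒ Femin movemib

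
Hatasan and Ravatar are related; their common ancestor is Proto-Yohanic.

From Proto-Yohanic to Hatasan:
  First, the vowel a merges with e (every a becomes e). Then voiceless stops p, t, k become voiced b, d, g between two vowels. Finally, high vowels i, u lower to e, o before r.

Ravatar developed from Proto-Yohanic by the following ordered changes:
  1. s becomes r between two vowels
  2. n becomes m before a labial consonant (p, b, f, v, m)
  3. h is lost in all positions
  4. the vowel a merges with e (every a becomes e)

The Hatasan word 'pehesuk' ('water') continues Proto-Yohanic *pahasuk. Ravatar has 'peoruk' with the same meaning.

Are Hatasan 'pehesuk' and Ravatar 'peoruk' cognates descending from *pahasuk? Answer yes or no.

no

Derive the expected Ravatar reflex of *pahasuk:
Ravatar: start from *pahasuk.
  rule 1 (rhotacism): pahasuk → paharuk
  rule 2: no change — paharuk
  rule 3 (h-loss): paharuk → paaruk
  rule 4 (vowel merger): paaruk → peeruk
  ⇒ Ravatar peeruk
The regular Ravatar reflex would be 'peeruk', but the attested form is 'peoruk'. The correspondence is irregular, so they are not cognates (the Ravatar form has a different source).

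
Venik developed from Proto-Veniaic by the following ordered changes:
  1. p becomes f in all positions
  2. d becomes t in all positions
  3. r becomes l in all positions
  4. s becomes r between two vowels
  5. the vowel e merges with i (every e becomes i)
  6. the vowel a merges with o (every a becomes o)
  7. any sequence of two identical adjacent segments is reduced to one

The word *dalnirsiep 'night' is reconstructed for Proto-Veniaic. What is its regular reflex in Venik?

tolnilsif

Venik: *dalnirsiep
  dalnirsiep → dalnirsief   [unconditioned shift]
  dalnirsief → talnirsief   [unconditioned shift]
  talnirsief → talnilsief   [unconditioned shift]
  talnilsief (rule 4 does not apply)
  talnilsief → talnilsiif   [vowel merger]
  talnilsiif → tolnilsiif   [vowel merger]
  tolnilsiif → tolnilsif   [degemination]
  giving Venik tolnilsif.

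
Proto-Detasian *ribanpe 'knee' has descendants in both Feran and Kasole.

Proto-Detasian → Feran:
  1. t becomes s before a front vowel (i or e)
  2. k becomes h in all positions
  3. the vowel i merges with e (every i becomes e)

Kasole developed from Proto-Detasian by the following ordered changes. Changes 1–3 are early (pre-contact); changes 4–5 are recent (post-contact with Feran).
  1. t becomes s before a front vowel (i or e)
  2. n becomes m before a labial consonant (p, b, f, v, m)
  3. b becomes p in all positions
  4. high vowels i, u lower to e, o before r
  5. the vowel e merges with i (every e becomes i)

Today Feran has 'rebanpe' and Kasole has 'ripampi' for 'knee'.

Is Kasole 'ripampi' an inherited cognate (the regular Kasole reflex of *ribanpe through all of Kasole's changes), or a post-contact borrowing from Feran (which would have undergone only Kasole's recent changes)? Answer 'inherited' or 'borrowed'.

If inherited, *ribanpe would pass through all of Kasole's changes:
Kasole: *ribanpe
  ribanpe (rule 1 does not apply)
  ribanpe → ribampe   [nasal place assimilation]
  ribampe → ripampe   [unconditioned shift]
  ripampe (rule 4 does not apply)
  ripampe → ripampi   [vowel merger]
  giving Kasole ripampi.
If borrowed from Feran 'rebanpe' after the early changes, it would undergo only the recent ones:
  rule 4 (pre-rhotic lowering): no change (rebanpe)
  rule 5 (vowel merger): rebanpe → ribanpi
  ⇒ as a loan: ribanpi
Kasole 'ripampi' matches the inherited outcome exactly, so it is an inherited cognate, not a loan.

inherited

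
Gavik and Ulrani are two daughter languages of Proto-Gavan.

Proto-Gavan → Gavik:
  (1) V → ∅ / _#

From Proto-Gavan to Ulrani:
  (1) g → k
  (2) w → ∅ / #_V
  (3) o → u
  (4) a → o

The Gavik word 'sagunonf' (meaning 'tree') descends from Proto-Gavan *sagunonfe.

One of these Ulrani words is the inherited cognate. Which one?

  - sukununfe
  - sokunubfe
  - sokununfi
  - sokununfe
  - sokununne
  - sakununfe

Ulrani: start from *sagunonfe.
  rule 1 (unconditioned shift): sagunonfe → sakunonfe
  rule 2: no change — sakunonfe
  rule 3 (vowel merger): sakunonfe → sakununfe
  rule 4 (vowel merger): sakununfe → sokununfe
  ⇒ Ulrani sokununfe
Among the options, 'sokununfe' alone shows every Ulrani change applied in order.

sokununfe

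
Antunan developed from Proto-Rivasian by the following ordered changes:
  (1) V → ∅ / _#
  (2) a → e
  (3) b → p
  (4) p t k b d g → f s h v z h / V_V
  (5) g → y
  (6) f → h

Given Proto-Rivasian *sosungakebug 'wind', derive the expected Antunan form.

Antunan: *sosungakebug > sosungekebug > sosungekepug > sosungehefug > sosunyehefuy > sosunyehehuy  (by vowel merger, unconditioned shift, intervocalic lenition, unconditioned shift, unconditioned shift)

sosunyehehuy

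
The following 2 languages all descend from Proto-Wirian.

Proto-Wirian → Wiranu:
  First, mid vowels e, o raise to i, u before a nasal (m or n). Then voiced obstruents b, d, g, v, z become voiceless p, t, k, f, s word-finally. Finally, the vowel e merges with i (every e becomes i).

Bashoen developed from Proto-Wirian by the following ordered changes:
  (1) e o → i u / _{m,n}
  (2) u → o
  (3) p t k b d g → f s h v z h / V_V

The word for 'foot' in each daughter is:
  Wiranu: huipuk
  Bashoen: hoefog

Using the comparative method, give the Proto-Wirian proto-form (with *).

*huepug

Position 2: Wiranu has u, Bashoen has o. Taking the neighbouring segments as reconstructed: Wiranu u can only go back to *u; Bashoen o could go back to *o or *u — the one source consistent with every daughter is *u.
Position 6: Wiranu has k, Bashoen has g. Bashoen preserves g here (none of its changes turn any other segment into g), so the proto-segment is *g.
Position 5: Wiranu has u, Bashoen has o. Taking the neighbouring segments as reconstructed: Wiranu u can only go back to *u; Bashoen o could go back to *o or *u — the one source consistent with every daughter is *u.
Continuing position by position gives *huepug; check it forward:
Wiranu: start from *huepug.
  rule 1: no change — huepug
  rule 2 (final devoicing): huepug → huepuk
  rule 3 (vowel merger): huepuk → huipuk
  ⇒ Wiranu huipuk
Bashoen: *huepug > hoepog > hoefog  (by vowel merger, intervocalic lenition)
No other proto-form is consistent with every reflex, so the reconstruction is *huepug.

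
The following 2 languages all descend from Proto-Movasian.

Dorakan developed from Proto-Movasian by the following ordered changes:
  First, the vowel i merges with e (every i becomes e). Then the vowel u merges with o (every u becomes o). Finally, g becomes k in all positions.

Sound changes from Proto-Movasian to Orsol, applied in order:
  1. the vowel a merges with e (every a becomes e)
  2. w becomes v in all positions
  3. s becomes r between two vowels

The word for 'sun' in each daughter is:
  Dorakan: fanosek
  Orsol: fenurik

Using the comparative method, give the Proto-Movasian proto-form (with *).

*fanusik

Position 4: Dorakan has o, Orsol has u. Orsol preserves u here (none of its changes turn any other segment into u), so the proto-segment is *u.
Position 6: Dorakan has e, Orsol has i. Orsol preserves i here (none of its changes turn any other segment into i), so the proto-segment is *i.
Verify the candidate proto-form against each daughter:
Dorakan: *fanusik
  fanusik → fanusek   [vowel merger]
  fanusek → fanosek   [vowel merger]
  fanosek (rule 3 does not apply)
  giving Dorakan fanosek.
Orsol: *fanusik
  fanusik → fenusik   [vowel merger]
  fenusik (rule 2 does not apply)
  fenusik → fenurik   [rhotacism]
  giving Orsol fenurik.
*fanusik is the unique common source.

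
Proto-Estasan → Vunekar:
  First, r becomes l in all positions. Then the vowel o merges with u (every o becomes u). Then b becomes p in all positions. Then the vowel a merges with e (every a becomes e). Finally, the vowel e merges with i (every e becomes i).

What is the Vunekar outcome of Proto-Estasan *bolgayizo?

pulgiyizu

Vunekar: *bolgayizo > bulgayizu > pulgayizu > pulgeyizu > pulgiyizu  (by vowel merger, unconditioned shift, vowel merger, vowel merger)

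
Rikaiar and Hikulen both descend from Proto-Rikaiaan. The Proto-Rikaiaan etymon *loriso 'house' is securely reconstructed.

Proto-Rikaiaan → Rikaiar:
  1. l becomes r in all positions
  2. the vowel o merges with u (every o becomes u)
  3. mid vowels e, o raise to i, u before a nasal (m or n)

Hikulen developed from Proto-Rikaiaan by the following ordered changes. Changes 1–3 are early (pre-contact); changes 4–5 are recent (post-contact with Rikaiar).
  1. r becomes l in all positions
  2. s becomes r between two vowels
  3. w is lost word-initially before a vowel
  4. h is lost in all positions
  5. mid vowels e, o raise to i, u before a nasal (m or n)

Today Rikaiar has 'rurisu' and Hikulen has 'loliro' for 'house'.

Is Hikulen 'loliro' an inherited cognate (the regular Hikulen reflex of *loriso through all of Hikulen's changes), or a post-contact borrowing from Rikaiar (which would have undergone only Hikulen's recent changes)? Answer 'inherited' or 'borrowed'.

If inherited, *loriso would pass through all of Hikulen's changes:
Hikulen: *loriso
  loriso → loliso   [unconditioned shift]
  loliso → loliro   [rhotacism]
  loliro (rule 3 does not apply)
  loliro (rule 4 does not apply)
  loliro (rule 5 does not apply)
  giving Hikulen loliro.
If borrowed from Rikaiar 'rurisu' after the early changes, it would undergo only the recent ones:
  rule 4 (h-loss): no change (rurisu)
  rule 5 (pre-nasal raising): no change (rurisu)
  ⇒ as a loan: rurisu
Hikulen 'loliro' matches the inherited outcome exactly, so it is an inherited cognate, not a loan.

inherited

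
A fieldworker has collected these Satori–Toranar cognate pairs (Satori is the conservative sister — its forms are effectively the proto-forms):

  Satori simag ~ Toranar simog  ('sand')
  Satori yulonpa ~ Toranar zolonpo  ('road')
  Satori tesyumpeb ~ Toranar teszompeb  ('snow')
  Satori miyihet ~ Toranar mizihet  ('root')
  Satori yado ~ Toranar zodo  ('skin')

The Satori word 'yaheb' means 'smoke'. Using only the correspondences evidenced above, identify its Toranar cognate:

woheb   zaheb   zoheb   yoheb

yado ~ zodo — Satori y corresponds to Toranar z word-initially before a back vowel.
simag ~ simog, yado ~ zodo — Satori a corresponds to Toranar o after a consonant, before a consonant other than r, m, n, p, b, f, v.
Applying these to Satori 'yaheb':
  yaheb → zaheb   (y→z word-initially before a back vowel)
  zaheb → zoheb   (a→o after a consonant, before a consonant other than r, m, n, p, b, f, v)
So the Toranar cognate is 'zoheb'.

zoheb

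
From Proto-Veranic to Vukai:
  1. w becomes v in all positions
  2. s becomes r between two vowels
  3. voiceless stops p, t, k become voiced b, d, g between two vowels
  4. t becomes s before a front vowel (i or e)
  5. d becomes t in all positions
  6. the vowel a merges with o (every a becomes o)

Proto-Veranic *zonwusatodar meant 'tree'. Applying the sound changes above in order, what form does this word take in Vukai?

zonvurototor

Vukai: *zonwusatodar
  zonwusatodar → zonvusatodar   [unconditioned shift]
  zonvusatodar → zonvuratodar   [rhotacism]
  zonvuratodar → zonvuradodar   [intervocalic voicing]
  zonvuradodar (rule 4 does not apply)
  zonvuradodar → zonvuratotar   [unconditioned shift]
  zonvuratotar → zonvurototor   [vowel merger]
  giving Vukai zonvurototor.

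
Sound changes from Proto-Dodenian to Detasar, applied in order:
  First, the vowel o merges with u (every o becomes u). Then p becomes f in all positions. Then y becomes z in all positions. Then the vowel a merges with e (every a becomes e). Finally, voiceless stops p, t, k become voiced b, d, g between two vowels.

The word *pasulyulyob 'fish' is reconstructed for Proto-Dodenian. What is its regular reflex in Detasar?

fesulzulzub

Detasar: *pasulyulyob > pasulyulyub > fasulyulyub > fasulzulzub > fesulzulzub  (by vowel merger, unconditioned shift, unconditioned shift, vowel merger)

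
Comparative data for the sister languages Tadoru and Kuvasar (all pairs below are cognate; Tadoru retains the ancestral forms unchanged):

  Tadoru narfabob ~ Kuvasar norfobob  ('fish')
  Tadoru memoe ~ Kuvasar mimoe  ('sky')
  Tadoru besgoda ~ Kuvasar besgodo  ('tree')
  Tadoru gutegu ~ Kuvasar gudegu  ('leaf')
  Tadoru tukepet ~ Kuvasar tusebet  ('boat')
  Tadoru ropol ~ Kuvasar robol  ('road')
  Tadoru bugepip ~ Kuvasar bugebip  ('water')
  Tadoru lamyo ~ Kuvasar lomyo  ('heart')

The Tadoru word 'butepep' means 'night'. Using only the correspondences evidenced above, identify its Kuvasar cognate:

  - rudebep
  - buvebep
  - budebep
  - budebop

budebep

gutegu ~ gudegu — Tadoru t corresponds to Kuvasar d between vowels (before a front vowel).
tukepet ~ tusebet — Tadoru p corresponds to Kuvasar b between vowels (before a front vowel).
Applying these to Tadoru 'butepep':
  butepep → budepep   (t→d between vowels (before a front vowel))
  budepep → budebep   (p→b between vowels (before a front vowel))
So the Kuvasar cognate is 'budebep'.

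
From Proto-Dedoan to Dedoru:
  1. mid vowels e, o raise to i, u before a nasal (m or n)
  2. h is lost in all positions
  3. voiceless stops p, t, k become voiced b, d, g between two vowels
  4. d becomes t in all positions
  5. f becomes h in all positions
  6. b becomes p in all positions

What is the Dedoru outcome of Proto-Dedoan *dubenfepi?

Dedoru: start from *dubenfepi.
  rule 1 (pre-nasal raising): dubenfepi → dubinfepi
  rule 2: no change — dubinfepi
  rule 3 (intervocalic voicing): dubinfepi → dubinfebi
  rule 4 (unconditioned shift): dubinfebi → tubinfebi
  rule 5 (unconditioned shift): tubinfebi → tubinhebi
  rule 6 (unconditioned shift): tubinhebi → tupinhepi
  ⇒ Dedoru tupinhepi

tupinhepi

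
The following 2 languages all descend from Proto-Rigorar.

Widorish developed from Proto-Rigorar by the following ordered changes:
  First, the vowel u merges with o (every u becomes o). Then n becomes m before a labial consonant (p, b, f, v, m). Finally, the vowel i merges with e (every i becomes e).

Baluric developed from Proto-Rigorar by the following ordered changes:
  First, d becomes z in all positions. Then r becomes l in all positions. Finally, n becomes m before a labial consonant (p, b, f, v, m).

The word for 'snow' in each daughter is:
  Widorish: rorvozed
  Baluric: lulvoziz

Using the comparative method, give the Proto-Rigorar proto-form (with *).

Position 2: Widorish has o, Baluric has u. Baluric preserves u here (none of its changes turn any other segment into u), so the proto-segment is *u.
Position 7: Widorish has e, Baluric has i. Baluric preserves i here (none of its changes turn any other segment into i), so the proto-segment is *i.
Continuing position by position gives *rurvozid; check it forward:
Widorish: *rurvozid
  rurvozid → rorvozid   [vowel merger]
  rorvozid (rule 2 does not apply)
  rorvozid → rorvozed   [vowel merger]
  giving Widorish rorvozed.
Baluric: start from *rurvozid.
  rule 1 (unconditioned shift): rurvozid → rurvoziz
  rule 2 (unconditioned shift): rurvoziz → lulvoziz
  rule 3: no change — lulvoziz
  ⇒ Baluric lulvoziz
*rurvozid is the unique common source.

*rurvozid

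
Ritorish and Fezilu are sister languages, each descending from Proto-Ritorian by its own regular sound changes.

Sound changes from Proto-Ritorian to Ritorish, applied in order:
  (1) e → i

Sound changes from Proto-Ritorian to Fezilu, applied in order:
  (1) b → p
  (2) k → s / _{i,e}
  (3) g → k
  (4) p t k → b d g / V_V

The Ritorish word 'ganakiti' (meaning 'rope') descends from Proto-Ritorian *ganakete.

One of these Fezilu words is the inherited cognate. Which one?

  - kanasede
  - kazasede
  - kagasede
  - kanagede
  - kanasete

kanasede

Fezilu: start from *ganakete.
  rule 1: no change — ganakete
  rule 2 (palatalisation): ganakete → ganasete
  rule 3 (unconditioned shift): ganasete → kanasete
  rule 4 (intervocalic voicing): kanasete → kanasede
  ⇒ Fezilu kanasede
Only 'kanasede' matches the regular Fezilu development of *ganakete.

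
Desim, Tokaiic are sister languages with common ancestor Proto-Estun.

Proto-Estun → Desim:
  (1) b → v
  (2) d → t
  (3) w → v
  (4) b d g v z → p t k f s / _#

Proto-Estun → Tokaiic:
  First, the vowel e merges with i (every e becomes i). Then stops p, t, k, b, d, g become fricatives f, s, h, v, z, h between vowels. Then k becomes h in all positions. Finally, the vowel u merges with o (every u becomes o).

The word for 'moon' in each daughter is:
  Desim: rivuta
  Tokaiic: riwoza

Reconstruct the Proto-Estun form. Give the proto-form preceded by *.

*riwuda

Position 3: Desim has v, Tokaiic has w. Tokaiic preserves w here (none of its changes turn any other segment into w), so the proto-segment is *w.
Position 4: Desim has u, Tokaiic has o. Desim preserves u here (none of its changes turn any other segment into u), so the proto-segment is *u.
Position 5: Desim has t, Tokaiic has z. Taking the neighbouring segments as reconstructed: Desim t could go back to *t or *d; Tokaiic z could go back to *d or *z — the one source consistent with every daughter is *d.
Verify the candidate proto-form against each daughter:
Desim: start from *riwuda.
  rule 1: no change — riwuda
  rule 2 (unconditioned shift): riwuda → riwuta
  rule 3 (unconditioned shift): riwuta → rivuta
  rule 4: no change — rivuta
  ⇒ Desim rivuta
Tokaiic: *riwuda > riwuza > riwoza  (by intervocalic lenition, vowel merger)
*riwuda is the unique common source.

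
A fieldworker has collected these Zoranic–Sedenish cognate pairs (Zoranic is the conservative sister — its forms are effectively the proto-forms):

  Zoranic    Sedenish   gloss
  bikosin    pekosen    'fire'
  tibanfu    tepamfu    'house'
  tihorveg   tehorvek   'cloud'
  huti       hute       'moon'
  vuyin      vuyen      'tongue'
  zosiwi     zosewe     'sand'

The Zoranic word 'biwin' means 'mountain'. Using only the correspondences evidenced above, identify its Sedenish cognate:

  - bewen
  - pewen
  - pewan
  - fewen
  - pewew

pewen

bikosin ~ pekosen — Zoranic b corresponds to Sedenish p word-initially before a front vowel.
bikosin ~ pekosen, tihorveg ~ tehorvek — Zoranic i corresponds to Sedenish e after a consonant, before a consonant other than r, m, n, p, b, f, v.
bikosin ~ pekosen, vuyin ~ vuyen — Zoranic i corresponds to Sedenish e after a consonant, before a nasal.
Applying these to Zoranic 'biwin':
  biwin → piwin   (b→p word-initially before a front vowel)
  piwin → pewin   (i→e after a consonant, before a consonant other than r, m, n, p, b, f, v)
  pewin → pewen   (i→e after a consonant, before a nasal)
So the Sedenish cognate is 'pewen'.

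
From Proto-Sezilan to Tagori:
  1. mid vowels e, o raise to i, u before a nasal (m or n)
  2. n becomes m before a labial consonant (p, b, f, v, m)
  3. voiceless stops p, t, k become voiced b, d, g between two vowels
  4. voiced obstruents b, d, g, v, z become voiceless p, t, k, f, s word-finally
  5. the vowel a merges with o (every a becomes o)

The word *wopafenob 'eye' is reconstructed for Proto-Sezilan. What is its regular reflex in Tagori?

wobofinop

Tagori: *wopafenob > wopafinob > wobafinob > wobafinop > wobofinop  (by pre-nasal raising, intervocalic voicing, final devoicing, vowel merger)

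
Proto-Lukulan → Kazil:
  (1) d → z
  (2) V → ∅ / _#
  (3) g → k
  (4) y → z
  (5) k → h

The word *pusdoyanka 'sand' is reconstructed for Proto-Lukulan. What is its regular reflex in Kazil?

Kazil: start from *pusdoyanka.
  rule 1 (unconditioned shift): pusdoyanka → puszoyanka
  rule 2 (apocope): puszoyanka → puszoyank
  rule 3: no change — puszoyank
  rule 4 (unconditioned shift): puszoyank → puszozank
  rule 5 (unconditioned shift): puszozank → puszozanh
  ⇒ Kazil puszozanh

puszozanh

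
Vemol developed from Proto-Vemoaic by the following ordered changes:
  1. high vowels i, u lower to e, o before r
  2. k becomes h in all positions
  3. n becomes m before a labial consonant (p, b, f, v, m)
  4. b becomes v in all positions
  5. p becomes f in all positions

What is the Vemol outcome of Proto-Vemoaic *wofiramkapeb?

Vemol: *wofiramkapeb > woferamkapeb > woferamhapeb > woferamhapev > woferamhafev  (by pre-rhotic lowering, unconditioned shift, unconditioned shift, unconditioned shift)

woferamhafev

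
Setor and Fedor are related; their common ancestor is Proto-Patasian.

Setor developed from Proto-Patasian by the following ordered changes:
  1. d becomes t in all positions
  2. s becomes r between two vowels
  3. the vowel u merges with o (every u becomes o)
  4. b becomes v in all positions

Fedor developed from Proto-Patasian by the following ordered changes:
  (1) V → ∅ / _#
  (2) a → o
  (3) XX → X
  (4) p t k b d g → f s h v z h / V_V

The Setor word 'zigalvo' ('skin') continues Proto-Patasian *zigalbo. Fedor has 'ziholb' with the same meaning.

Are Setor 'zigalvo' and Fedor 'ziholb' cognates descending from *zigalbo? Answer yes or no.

yes

Derive the expected Fedor reflex of *zigalbo:
Fedor: start from *zigalbo.
  rule 1 (apocope): zigalbo → zigalb
  rule 2 (vowel merger): zigalb → zigolb
  rule 3: no change — zigolb
  rule 4 (intervocalic lenition): zigolb → ziholb
  ⇒ Fedor ziholb
Fedor 'ziholb' matches the regular reflex exactly, so the pair is cognate.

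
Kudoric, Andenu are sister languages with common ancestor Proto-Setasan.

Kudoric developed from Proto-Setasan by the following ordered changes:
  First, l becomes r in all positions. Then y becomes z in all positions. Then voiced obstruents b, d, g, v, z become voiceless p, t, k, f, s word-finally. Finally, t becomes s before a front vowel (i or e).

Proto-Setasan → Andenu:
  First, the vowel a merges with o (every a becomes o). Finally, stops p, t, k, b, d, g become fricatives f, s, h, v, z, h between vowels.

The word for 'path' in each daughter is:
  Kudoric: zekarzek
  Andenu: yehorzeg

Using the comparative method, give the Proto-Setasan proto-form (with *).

*yekarzeg

Position 1: Kudoric has z, Andenu has y. Andenu preserves y here (none of its changes turn any other segment into y), so the proto-segment is *y.
Position 4: Kudoric has a, Andenu has o. Kudoric preserves a here (none of its changes turn any other segment into a), so the proto-segment is *a.
Continuing position by position gives *yekarzeg; check it forward:
Kudoric: *yekarzeg > zekarzeg > zekarzek  (by unconditioned shift, final devoicing)
Andenu: *yekarzeg
  yekarzeg → yekorzeg   [vowel merger]
  yekorzeg → yehorzeg   [intervocalic lenition]
  giving Andenu yehorzeg.
Only *yekarzeg yields all of Kudoric zekarzek, Andenu yehorzeg.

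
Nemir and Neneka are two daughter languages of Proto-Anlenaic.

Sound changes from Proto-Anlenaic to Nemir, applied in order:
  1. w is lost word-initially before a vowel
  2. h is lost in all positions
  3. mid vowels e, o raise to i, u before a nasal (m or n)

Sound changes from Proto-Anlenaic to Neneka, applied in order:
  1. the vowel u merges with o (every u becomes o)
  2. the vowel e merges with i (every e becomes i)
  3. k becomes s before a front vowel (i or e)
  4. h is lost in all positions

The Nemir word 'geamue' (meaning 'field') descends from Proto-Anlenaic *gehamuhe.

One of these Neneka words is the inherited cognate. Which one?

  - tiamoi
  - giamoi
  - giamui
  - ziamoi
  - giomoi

Neneka: *gehamuhe > gehamohe > gihamohi > giamoi  (by vowel merger, vowel merger, h-loss)
The other candidates each miss or misapply at least one Neneka change.

giamoi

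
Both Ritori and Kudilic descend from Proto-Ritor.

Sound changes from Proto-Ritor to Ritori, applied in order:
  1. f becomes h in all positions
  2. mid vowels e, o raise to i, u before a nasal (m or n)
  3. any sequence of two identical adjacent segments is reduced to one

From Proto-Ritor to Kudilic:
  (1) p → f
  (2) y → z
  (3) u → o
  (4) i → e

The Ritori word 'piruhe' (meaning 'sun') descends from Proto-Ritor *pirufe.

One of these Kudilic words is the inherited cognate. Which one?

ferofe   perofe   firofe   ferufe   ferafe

ferofe

Kudilic: start from *pirufe.
  rule 1 (unconditioned shift): pirufe → firufe
  rule 2: no change — firufe
  rule 3 (vowel merger): firufe → firofe
  rule 4 (vowel merger): firofe → ferofe
  ⇒ Kudilic ferofe
Among the options, 'ferofe' alone shows every Kudilic change applied in order.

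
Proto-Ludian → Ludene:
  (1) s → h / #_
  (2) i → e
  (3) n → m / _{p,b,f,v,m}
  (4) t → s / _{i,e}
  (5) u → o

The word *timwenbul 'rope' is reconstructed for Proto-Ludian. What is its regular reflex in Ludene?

Ludene: start from *timwenbul.
  rule 1: no change — timwenbul
  rule 2 (vowel merger): timwenbul → temwenbul
  rule 3 (nasal place assimilation): temwenbul → temwembul
  rule 4 (palatalisation): temwembul → semwembul
  rule 5 (vowel merger): semwembul → semwembol
  ⇒ Ludene semwembol

semwembol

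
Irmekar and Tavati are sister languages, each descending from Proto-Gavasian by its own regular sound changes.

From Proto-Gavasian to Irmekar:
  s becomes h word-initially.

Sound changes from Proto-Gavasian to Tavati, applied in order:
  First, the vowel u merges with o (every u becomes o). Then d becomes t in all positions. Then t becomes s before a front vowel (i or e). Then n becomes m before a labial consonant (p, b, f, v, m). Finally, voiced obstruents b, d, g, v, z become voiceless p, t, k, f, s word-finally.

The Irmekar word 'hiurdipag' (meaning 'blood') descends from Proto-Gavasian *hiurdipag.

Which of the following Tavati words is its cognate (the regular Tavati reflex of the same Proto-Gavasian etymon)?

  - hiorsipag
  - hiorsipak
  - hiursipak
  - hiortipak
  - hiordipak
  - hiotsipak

Tavati: start from *hiurdipag.
  rule 1 (vowel merger): hiurdipag → hiordipag
  rule 2 (unconditioned shift): hiordipag → hiortipag
  rule 3 (palatalisation): hiortipag → hiorsipag
  rule 4: no change — hiorsipag
  rule 5 (final devoicing): hiorsipag → hiorsipak
  ⇒ Tavati hiorsipak
The other candidates each miss or misapply at least one Tavati change.

hiorsipak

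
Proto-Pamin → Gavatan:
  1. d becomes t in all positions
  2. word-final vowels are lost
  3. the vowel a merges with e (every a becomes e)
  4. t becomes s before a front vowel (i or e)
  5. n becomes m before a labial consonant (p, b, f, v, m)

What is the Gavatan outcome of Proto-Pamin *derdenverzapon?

sersemverzepon

Gavatan: *derdenverzapon > tertenverzapon > tertenverzepon > sersenverzepon > sersemverzepon  (by unconditioned shift, vowel merger, palatalisation, nasal place assimilation)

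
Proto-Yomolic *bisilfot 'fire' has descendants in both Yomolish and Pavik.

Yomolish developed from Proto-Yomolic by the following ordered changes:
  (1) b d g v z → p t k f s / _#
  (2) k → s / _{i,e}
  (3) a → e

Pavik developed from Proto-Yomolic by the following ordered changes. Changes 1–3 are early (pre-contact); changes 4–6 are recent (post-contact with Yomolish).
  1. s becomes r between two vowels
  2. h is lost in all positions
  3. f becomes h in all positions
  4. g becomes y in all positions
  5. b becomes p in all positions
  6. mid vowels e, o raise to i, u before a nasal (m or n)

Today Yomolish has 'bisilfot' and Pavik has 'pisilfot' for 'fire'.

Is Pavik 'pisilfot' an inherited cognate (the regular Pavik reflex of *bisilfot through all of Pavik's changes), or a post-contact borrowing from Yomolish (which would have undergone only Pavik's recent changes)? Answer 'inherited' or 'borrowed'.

If inherited, *bisilfot would pass through all of Pavik's changes:
Pavik: start from *bisilfot.
  rule 1 (rhotacism): bisilfot → birilfot
  rule 2: no change — birilfot
  rule 3 (unconditioned shift): birilfot → birilhot
  rule 4: no change — birilhot
  rule 5 (unconditioned shift): birilhot → pirilhot
  rule 6: no change — pirilhot
  ⇒ Pavik pirilhot
If borrowed from Yomolish 'bisilfot' after the early changes, it would undergo only the recent ones:
  rule 4 (unconditioned shift): no change (bisilfot)
  rule 5 (unconditioned shift): bisilfot → pisilfot
  rule 6 (pre-nasal raising): no change (pisilfot)
  ⇒ as a loan: pisilfot
Pavik 'pisilfot' matches the loan outcome 'pisilfot', not the inherited 'pirilhot' — it skipped the early Pavik changes, so it was borrowed from Yomolish.

borrowed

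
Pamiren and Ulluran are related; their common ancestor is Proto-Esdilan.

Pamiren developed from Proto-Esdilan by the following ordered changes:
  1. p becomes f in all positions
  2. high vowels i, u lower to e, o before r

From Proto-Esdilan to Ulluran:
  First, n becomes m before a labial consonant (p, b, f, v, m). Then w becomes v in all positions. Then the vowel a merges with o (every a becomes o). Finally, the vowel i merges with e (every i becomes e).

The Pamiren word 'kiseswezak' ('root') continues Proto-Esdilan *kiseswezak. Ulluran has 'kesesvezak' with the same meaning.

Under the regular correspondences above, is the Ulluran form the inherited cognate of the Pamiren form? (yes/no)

Derive the expected Ulluran reflex of *kiseswezak:
Ulluran: *kiseswezak
  kiseswezak (rule 1 does not apply)
  kiseswezak → kisesvezak   [unconditioned shift]
  kisesvezak → kisesvezok   [vowel merger]
  kisesvezok → kesesvezok   [vowel merger]
  giving Ulluran kesesvezok.
The regular Ulluran reflex would be 'kesesvezok', but the attested form is 'kesesvezak'. The correspondence is irregular, so they are not cognates (the Ulluran form has a different source).

no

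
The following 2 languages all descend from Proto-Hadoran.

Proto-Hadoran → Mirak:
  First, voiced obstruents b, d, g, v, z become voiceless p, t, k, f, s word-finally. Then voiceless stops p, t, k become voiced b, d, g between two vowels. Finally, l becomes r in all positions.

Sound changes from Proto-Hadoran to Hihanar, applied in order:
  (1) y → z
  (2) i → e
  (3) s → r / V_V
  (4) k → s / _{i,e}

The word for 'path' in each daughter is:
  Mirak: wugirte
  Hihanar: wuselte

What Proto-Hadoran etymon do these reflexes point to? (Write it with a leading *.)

Position 4: Mirak has i, Hihanar has e. Mirak preserves i here (none of its changes turn any other segment into i), so the proto-segment is *i.
Position 3: Mirak has g, Hihanar has s. Taking the neighbouring segments as reconstructed: Mirak g could go back to *k or *g; Hihanar s can only go back to *k — the one source consistent with every daughter is *k.
Position 5: Mirak has r, Hihanar has l. Hihanar preserves l here (none of its changes turn any other segment into l), so the proto-segment is *l.
Continuing position by position gives *wukilte; check it forward:
Mirak: *wukilte
  wukilte (rule 1 does not apply)
  wukilte → wugilte   [intervocalic voicing]
  wugilte → wugirte   [unconditioned shift]
  giving Mirak wugirte.
Hihanar: *wukilte
  wukilte (rule 1 does not apply)
  wukilte → wukelte   [vowel merger]
  wukelte (rule 3 does not apply)
  wukelte → wuselte   [palatalisation]
  giving Hihanar wuselte.
No other proto-form is consistent with every reflex, so the reconstruction is *wukilte.

*wukilte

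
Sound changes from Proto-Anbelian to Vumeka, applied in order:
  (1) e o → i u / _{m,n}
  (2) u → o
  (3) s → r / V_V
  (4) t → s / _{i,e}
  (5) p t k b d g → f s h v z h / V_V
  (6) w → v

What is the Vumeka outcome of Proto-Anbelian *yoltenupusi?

Vumeka: *yoltenupusi > yoltinupusi > yoltinoposi > yoltinopori > yolsinopori > yolsinofori  (by pre-nasal raising, vowel merger, rhotacism, palatalisation, intervocalic lenition)

yolsinofori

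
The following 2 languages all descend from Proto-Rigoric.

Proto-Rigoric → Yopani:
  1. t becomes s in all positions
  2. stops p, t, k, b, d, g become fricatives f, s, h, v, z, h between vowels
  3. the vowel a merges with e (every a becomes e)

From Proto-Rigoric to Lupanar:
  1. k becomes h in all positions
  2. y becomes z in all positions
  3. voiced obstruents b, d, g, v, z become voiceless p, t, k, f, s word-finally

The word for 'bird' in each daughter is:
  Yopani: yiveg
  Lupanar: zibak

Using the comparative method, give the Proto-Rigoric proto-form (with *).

*yibag

Position 4: Yopani has e, Lupanar has a. Lupanar preserves a here (none of its changes turn any other segment into a), so the proto-segment is *a.
Position 3: Yopani has v, Lupanar has b. Lupanar preserves b here (none of its changes turn any other segment into b), so the proto-segment is *b.
Position 5: Yopani has g, Lupanar has k. Yopani preserves g here (none of its changes turn any other segment into g), so the proto-segment is *g.
Continuing position by position gives *yibag; check it forward:
Yopani: *yibag
  yibag (rule 1 does not apply)
  yibag → yivag   [intervocalic lenition]
  yivag → yiveg   [vowel merger]
  giving Yopani yiveg.
Lupanar: *yibag
  yibag (rule 1 does not apply)
  yibag → zibag   [unconditioned shift]
  zibag → zibak   [final devoicing]
  giving Lupanar zibak.
No other proto-form is consistent with every reflex, so the reconstruction is *yibag.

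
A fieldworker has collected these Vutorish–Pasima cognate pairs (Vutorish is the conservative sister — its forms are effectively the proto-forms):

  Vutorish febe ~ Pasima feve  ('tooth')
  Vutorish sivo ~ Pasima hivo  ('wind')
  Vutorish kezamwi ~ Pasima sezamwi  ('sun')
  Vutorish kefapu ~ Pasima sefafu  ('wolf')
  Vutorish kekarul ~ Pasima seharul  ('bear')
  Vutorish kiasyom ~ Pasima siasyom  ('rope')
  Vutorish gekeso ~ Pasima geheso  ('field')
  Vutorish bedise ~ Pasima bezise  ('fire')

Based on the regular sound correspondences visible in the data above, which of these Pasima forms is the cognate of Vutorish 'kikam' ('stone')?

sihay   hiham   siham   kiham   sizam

siham

kiasyom ~ siasyom — Vutorish k corresponds to Pasima s word-initially before a front vowel.
kekarul ~ seharul — Vutorish k corresponds to Pasima h between vowels (before a back vowel).
Applying these to Vutorish 'kikam':
  kikam → sikam   (k→s word-initially before a front vowel)
  sikam → siham   (k→h between vowels (before a back vowel))
So the Pasima cognate is 'siham'.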